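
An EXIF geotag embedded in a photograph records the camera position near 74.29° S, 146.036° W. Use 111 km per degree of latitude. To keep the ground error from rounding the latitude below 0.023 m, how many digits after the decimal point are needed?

One degree of latitude covers 111000 m.
N decimal places → at most half a unit in the last place, 0.5 × 10⁻ᴺ° = 111000/2 × 10⁻ᴺ m.
Need 0.5 × 111000 × 10⁻ᴺ ≤ 0.023 → 10⁻ᴺ ≤ 4.144e-07, so N ≥ 6.38.
At 6 places the error can reach 0.0555 m, but 7 places keeps it to 0.00555 m.

7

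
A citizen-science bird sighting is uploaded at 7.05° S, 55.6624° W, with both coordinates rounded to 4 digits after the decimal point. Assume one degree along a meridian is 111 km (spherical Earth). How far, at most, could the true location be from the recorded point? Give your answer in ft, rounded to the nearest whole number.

26 ft

Rounding to 4 decimal places leaves each coordinate within ±5e-05° of the true value.
N–S: 5e-05° × 111000 m/° = 5.55 m.
E–W at 7.05°: 5e-05° × 111000 × cos 7.05° = 5e-05 × 111000 × 0.9924 ≈ 5.50804 m.
The two errors are perpendicular, so the maximum displacement is √(5.55² + 5.50804²) ≈ 7.81927 m.
In feet: 7.81927 m ÷ 0.3048 ≈ 25.654 ft.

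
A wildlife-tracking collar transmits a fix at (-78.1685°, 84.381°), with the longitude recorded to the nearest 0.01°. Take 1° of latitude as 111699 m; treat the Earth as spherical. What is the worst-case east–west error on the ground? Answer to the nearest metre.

Rounding to 2 decimal places leaves the longitude within ±0.005° of the true value.
At latitude 78.1685° a degree of longitude spans 111699 m × cos 78.1685° = 111699 × 0.2050 ≈ 22902.1 m.
Maximum E–W displacement: 0.005 × 22902.1 = 114.511 m.

115 metres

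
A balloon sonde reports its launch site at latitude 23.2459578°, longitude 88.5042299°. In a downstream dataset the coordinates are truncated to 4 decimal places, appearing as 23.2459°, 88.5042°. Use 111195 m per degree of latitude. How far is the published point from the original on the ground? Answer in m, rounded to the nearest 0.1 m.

Δlat = 23.2459578 − 23.2459 = +0.0000578°; Δlon = 88.5042299 − 88.5042 = +0.0000299°.
North–south shift: 0.0000578 × 111195 = 6.42707 m.
E–W at 23.2459°: 0.0000299° × 111195 × cos 23.2459° = 0.0000299 × 111195 × 0.9188 ≈ 3.05483 m.
Combined displacement = (6.42707² + 3.05483²)^½ ≈ 7.11612 m.

7.1 m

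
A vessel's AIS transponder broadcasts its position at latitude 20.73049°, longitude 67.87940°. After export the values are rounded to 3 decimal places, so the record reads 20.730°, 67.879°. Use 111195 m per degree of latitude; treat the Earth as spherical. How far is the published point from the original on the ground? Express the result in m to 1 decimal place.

The latitude changed by +0.00049° and the longitude by +0.00040°.
North–south shift: 0.00049 × 111195 = 54.4855 m.
East–west at this latitude: 0.00040° × 111195 × cos 20.73° ≈ 0.00040 × 103996 = 41.5984 m.
Distance: √(54.4855² + 41.5984²) ≈ 68.55 m.

68.6 m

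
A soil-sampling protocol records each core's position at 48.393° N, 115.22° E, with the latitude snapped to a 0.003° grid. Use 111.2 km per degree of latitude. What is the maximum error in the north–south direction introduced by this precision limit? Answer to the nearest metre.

With a 0.003° grid the true value lies within half a step, ±0.003°/2 = ±0.0015°, of the stored one.
North–south distance: 0.0015° × 111200 m/° = 166.8 m.

167 metres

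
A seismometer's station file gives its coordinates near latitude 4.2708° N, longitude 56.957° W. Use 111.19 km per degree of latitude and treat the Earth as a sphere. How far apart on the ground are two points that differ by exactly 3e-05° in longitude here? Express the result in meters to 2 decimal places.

3.33 meters

3e-05° of longitude at 4.2708° is 3e-05 × 111190 × cos 4.2708° ≈ 3e-05 × 110881 = 3.32644 m.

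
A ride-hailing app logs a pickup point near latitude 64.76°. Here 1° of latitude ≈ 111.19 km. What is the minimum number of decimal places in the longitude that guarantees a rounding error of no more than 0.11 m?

6 decimal places

At 64.76° one degree of longitude covers 111190 × cos 64.76° ≈ 111190 × 0.4264 ≈ 47412.6 m.
With N decimal places the half-ulp bound is 0.5·10⁻ᴺ°, or 0.5·10⁻ᴺ × 47412.6 m on the ground.
Need 0.5 × 47412.6 × 10⁻ᴺ ≤ 0.11 → 10⁻ᴺ ≤ 4.640e-06, so N ≥ 5.33.
So 6 decimal places suffice (0.0237 m); 5 would allow up to 0.237 m.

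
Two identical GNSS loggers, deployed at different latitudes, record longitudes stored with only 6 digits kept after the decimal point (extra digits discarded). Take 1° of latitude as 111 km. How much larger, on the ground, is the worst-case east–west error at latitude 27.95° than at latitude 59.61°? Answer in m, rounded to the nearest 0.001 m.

Truncating at 6 decimal places can drop up to a full unit in the last place, so the longitude may be off by as much as 1e-06°.
At 27.95°: 1e-06° × 111000 × cos 27.95° = 1e-06 × 111000 × 0.8834 ≈ 0.098053 m.
Error at 59.61° = 1e-06° × 111000 × cos 59.61° ≈ 0.111 × 0.5059 = 0.056153 m.
Difference: 0.098053 − 0.056153 = 0.0419 m.

0.042 m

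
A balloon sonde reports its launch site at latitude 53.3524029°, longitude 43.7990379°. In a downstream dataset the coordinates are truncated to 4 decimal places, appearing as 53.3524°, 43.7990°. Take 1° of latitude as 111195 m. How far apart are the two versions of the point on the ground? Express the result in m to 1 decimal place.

2.5 m

The latitude changed by +0.0000029° and the longitude by +0.0000379°.
North–south shift: 0.0000029 × 111195 = 0.322465 m.
E–W at 53.3524°: 0.0000379° × 111195 × cos 53.3524° = 0.0000379 × 111195 × 0.5969 ≈ 2.51547 m.
Combined displacement = (0.322465² + 2.51547²)^½ ≈ 2.53606 m.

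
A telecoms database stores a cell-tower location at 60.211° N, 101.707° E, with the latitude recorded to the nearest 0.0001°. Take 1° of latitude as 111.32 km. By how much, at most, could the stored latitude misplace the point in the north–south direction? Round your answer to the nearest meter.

6 meters

Rounding to 4 decimal places leaves the latitude within ±5e-05° of the true value.
So the N–S error is at most 5e-05 × 111320 = 5.566 m.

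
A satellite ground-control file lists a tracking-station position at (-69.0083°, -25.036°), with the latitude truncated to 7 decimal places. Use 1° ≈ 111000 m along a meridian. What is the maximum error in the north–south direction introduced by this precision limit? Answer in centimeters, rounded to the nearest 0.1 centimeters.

Truncating at 7 decimal places can drop up to a full unit in the last place, so the latitude may be off by as much as 1e-07°.
North–south distance: 1e-07° × 111000 m/° = 0.0111 m.
That is 0.0111 m = 1.11 cm.

1.1 centimeters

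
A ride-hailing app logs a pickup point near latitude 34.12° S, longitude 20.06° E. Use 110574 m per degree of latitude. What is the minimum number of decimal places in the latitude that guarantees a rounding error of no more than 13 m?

One degree of latitude covers 110574 m.
N decimal places → at most half a unit in the last place, 0.5 × 10⁻ᴺ° = 110574/2 × 10⁻ᴺ m.
Setting 55287 × 10⁻ᴺ ≤ 13 gives 10ᴺ ≥ 4253, i.e. N ≥ 3.63.
At 3 places the error can reach 55.3 m, but 4 places keeps it to 5.53 m.

4 decimal places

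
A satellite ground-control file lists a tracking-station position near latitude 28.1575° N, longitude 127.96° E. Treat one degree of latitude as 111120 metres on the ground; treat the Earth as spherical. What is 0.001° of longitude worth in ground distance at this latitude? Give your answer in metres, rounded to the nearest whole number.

98 metres

0.001° of longitude at 28.1575° is 0.001 × 111120 × cos 28.1575° ≈ 0.001 × 97969.4 = 97.9694 m.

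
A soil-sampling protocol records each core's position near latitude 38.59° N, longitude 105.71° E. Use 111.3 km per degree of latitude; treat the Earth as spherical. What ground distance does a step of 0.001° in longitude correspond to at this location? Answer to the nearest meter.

87 meters

0.001° of longitude at 38.59° is 0.001 × 111300 × cos 38.59° ≈ 0.001 × 86995.3 = 86.9953 m.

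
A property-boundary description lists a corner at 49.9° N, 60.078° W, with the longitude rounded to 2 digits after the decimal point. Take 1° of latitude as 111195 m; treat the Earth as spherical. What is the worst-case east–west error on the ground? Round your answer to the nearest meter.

358 meters

Rounding to 2 decimal places leaves the longitude within ±0.005° of the true value.
At latitude 49.9° a degree of longitude spans 111195 m × cos 49.9° = 111195 × 0.6441 ≈ 71623.3 m.
Maximum E–W displacement: 0.005 × 71623.3 = 358.117 m.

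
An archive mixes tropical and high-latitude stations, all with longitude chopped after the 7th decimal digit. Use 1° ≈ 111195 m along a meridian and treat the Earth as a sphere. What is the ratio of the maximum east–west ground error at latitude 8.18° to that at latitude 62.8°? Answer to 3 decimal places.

2.165

Truncating at 7 decimal places can drop up to a full unit in the last place, so the longitude may be off by as much as 1e-07°.
At 8.18°: 1e-07° × 111195 × cos 8.18° = 1e-07 × 111195 × 0.9898 ≈ 0.011006 m.
At 62.8°: 1e-07° × 111195 × cos 62.8° = 1e-07 × 111195 × 0.4571 ≈ 0.0050827 m.
The ratio reduces to cos 8.18° / cos 62.8° = 0.9898/0.4571 ≈ 2.1655.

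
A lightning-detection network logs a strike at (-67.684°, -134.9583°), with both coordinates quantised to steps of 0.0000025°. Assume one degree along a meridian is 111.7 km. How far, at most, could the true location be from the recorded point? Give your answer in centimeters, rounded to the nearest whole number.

15 centimeters

With a 0.0000025° grid the true value lies within half a step, ±0.0000025°/2 = ±1.25e-06°, of the stored one.
North–south component: 1.25e-06° × 111700 = 0.139625 m.
E–W at 67.684°: 1.25e-06° × 111700 × cos 67.684° = 1.25e-06 × 111700 × 0.3797 ≈ 0.0530176 m.
Worst case both components are at the extreme and orthogonal: √(0.139625² + 0.0530176²) ≈ 0.149352 m.
That is 0.149352 m = 14.935 cm.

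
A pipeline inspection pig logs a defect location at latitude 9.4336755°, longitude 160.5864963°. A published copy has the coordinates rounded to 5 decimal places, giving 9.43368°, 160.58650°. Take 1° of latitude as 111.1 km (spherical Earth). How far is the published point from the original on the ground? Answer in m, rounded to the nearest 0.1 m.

0.6 m

Δlat = 9.4336755 − 9.43368 = -0.0000045°; Δlon = 160.5864963 − 160.58650 = -0.0000037°.
North–south shift: -0.0000045 × 111100 = -0.49995 m.
E–W at 9.43368°: -0.0000037° × 111100 × cos 9.43368° = -0.0000037 × 111100 × 0.9865 ≈ -0.405511 m.
Hypotenuse of the two orthogonal shifts: √(0.49995² + 0.405511²) = 0.64373 m.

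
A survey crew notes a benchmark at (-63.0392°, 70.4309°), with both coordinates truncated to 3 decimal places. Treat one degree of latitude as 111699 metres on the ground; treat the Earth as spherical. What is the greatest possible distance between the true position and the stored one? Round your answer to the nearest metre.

Truncating at 3 decimal places can drop up to a full unit in the last place, so each coordinate may be off by as much as 0.001°.
N–S: 0.001° × 111699 m/° = 111.699 m.
Longitude error → 0.001 × 111699 × cos 63.0392° = 0.001 × 111699 × 0.4534 ≈ 50.6422 m.
The two errors are perpendicular, so the maximum displacement is √(111.699² + 50.6422²) ≈ 122.643 m.

123 metres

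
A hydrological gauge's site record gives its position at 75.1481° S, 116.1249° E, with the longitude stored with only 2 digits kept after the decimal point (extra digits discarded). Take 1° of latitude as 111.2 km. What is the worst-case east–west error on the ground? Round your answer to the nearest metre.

285 metres

Truncating at 2 decimal places can drop up to a full unit in the last place, so the longitude may be off by as much as 0.01°.
One degree of longitude at 75.1481° is 111200 × cos 75.1481° ≈ 111200 × 0.2563 = 28502.9 m.
East–west error: 0.01° × 28502.9 m/° ≈ 285.029 m.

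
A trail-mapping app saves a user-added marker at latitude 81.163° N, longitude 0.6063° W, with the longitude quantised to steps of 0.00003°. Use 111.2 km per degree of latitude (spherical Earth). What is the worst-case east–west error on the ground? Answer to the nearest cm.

With a 0.00003° grid the true value lies within half a step, ±0.00003°/2 = ±1.5e-05°, of the stored one.
One degree of longitude at 81.163° is 111200 × cos 81.163° ≈ 111200 × 0.1536 = 17083 m.
So at most 1.5e-05° × 17083 ≈ 0.256245 m east–west.
That is 0.256245 m = 25.624 cm.

26 cm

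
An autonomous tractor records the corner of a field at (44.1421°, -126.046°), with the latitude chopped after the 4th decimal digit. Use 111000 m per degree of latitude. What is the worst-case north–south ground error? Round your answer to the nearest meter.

11 meters

Truncating at 4 decimal places can drop up to a full unit in the last place, so the latitude may be off by as much as 0.0001°.
So the N–S error is at most 0.0001 × 111000 = 11.1 m.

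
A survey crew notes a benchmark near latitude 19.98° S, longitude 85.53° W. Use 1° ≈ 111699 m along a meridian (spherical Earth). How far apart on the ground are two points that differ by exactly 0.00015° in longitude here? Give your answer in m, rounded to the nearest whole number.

0.00015° of longitude at 19.98° is 0.00015 × 111699 × cos 19.98° ≈ 0.00015 × 104976 = 15.7464 m.

16 m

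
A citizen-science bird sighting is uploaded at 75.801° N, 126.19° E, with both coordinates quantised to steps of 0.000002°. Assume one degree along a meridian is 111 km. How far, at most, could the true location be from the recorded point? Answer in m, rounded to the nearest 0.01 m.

With a 0.000002° grid the true value lies within half a step, ±0.000002°/2 = ±1e-06°, of the stored one.
North–south component: 1e-06° × 111000 = 0.111 m.
East–west component at 75.801°: 1e-06° × 111000 × cos 75.801° ≈ 1e-06 × 27227.2 ≈ 0.0272272 m.
Combining orthogonally: (0.111² + 0.0272272²)^½ ≈ 0.114291 m.

0.11 m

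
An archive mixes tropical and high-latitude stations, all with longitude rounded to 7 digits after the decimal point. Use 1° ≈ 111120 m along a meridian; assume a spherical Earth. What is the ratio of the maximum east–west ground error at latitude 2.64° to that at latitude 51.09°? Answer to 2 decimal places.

1.59

Rounding to 7 decimal places leaves the longitude within ±5e-08° of the true value.
Error at 2.64° = 5e-08° × 111120 × cos 2.64° ≈ 0.005556 × 0.9989 = 0.0055501 m.
At 51.09°: 5e-08° × 111120 × cos 51.09° = 5e-08 × 111120 × 0.6281 ≈ 0.0034897 m.
Ratio: 0.0055501 / 0.0034897 = cos 2.64° / cos 51.09° ≈ 1.5904.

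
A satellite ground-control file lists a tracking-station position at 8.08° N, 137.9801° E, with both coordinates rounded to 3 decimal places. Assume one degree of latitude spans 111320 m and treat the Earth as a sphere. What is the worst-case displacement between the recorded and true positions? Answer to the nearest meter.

Rounding to 3 decimal places leaves each coordinate within ±0.0005° of the true value.
North–south component: 0.0005° × 111320 = 55.66 m.
East–west component at 8.08°: 0.0005° × 111320 × cos 8.08° ≈ 0.0005 × 110215 ≈ 55.1075 m.
The two errors are perpendicular, so the maximum displacement is √(55.66² + 55.1075²) ≈ 78.3254 m.

78 meters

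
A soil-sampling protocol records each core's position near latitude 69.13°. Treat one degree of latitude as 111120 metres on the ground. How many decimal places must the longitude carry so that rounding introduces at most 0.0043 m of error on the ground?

At 69.13° one degree of longitude covers 111120 × cos 69.13° ≈ 111120 × 0.3562 ≈ 39586.4 m.
Rounding to N decimal places gives at most 0.5 × 10⁻ᴺ degrees of error, i.e. 0.5 × 10⁻ᴺ × 39586.4 m.
Need 0.5 × 39586.4 × 10⁻ᴺ ≤ 0.0043 → 10⁻ᴺ ≤ 2.172e-07, so N ≥ 6.66.
N = 6 would give 0.0198 m (too coarse); N = 7 gives 0.00198 m ≤ 0.0043 m.

7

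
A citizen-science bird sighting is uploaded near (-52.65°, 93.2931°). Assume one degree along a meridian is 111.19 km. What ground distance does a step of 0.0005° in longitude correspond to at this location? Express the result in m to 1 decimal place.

33.7 m

At 52.65° a degree of longitude is 111190 × cos 52.65° ≈ 67457 m, so 0.0005° corresponds to 33.7285 m.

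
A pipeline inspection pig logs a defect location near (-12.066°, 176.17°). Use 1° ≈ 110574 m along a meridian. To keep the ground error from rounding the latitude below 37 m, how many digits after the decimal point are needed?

4 decimal places

One degree of latitude covers 110574 m.
N decimal places → at most half a unit in the last place, 0.5 × 10⁻ᴺ° = 110574/2 × 10⁻ᴺ m.
Setting 55287 × 10⁻ᴺ ≤ 37 gives 10ᴺ ≥ 1494, i.e. N ≥ 3.17.
So 4 decimal places suffice (5.53 m); 3 would allow up to 55.3 m.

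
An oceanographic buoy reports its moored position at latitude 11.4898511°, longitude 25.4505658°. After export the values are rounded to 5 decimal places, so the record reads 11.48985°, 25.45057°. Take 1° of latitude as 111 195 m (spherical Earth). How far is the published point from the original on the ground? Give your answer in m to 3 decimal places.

Δlat = 11.4898511 − 11.48985 = +0.0000011°; Δlon = 25.4505658 − 25.45057 = -0.0000042°.
N–S: 0.0000011° × 111195 m/° = 0.122314 m.
E–W at 11.4899°: -0.0000042° × 111195 × cos 11.4899° = -0.0000042 × 111195 × 0.9800 ≈ -0.45766 m.
Hypotenuse of the two orthogonal shifts: √(0.122314² + 0.45766²) = 0.473723 m.

0.474 m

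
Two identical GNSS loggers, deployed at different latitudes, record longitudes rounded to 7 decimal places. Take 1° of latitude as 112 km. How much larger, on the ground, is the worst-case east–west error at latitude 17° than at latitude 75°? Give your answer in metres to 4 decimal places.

Rounding to 7 decimal places leaves the longitude within ±5e-08° of the true value.
At 17°: 5e-08° × 112000 × cos 17° = 5e-08 × 112000 × 0.9563 ≈ 0.0053553 m.
Error at 75° = 5e-08° × 112000 × cos 75° ≈ 0.0056 × 0.2588 = 0.0014494 m.
Difference: 0.0053553 − 0.0014494 = 0.0039059 m.

0.0039 metres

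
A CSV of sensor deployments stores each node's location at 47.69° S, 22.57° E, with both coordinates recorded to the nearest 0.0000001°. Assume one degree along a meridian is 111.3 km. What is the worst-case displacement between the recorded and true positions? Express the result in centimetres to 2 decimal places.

0.67 centimetres

Rounding to 7 decimal places leaves each coordinate within ±5e-08° of the true value.
North–south component: 5e-08° × 111300 = 0.005565 m.
East–west component at 47.69°: 5e-08° × 111300 × cos 47.69° ≈ 5e-08 × 74920.7 ≈ 0.00374603 m.
The two errors are perpendicular, so the maximum displacement is √(0.005565² + 0.00374603²) ≈ 0.00670835 m.
That is 0.00670835 m = 0.67084 cm.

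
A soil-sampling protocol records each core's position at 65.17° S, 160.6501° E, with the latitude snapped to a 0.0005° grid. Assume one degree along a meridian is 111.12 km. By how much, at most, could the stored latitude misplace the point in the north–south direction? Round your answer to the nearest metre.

28 metres

With a 0.0005° grid the true value lies within half a step, ±0.0005°/2 = ±0.00025°, of the stored one.
Along the meridian that is 0.00025° × 111120 m/° = 27.78 m.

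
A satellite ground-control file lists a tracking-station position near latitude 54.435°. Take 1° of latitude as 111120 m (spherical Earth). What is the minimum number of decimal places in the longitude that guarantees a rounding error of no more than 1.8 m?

At 54.435° one degree of longitude covers 111120 × cos 54.435° ≈ 111120 × 0.5816 ≈ 64630.3 m.
Rounding to N decimal places gives at most 0.5 × 10⁻ᴺ degrees of error, i.e. 0.5 × 10⁻ᴺ × 64630.3 m.
Need 0.5 × 64630.3 × 10⁻ᴺ ≤ 1.8 → 10⁻ᴺ ≤ 5.570e-05, so N ≥ 4.25.
N = 4 would give 3.23 m (too coarse); N = 5 gives 0.323 m ≤ 1.8 m.

5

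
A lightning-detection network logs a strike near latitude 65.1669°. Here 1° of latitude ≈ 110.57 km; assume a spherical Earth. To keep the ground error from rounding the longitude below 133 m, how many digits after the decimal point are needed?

3 decimal places

At 65.1669° one degree of longitude covers 110570 × cos 65.1669° ≈ 110570 × 0.4200 ≈ 46436.8 m.
Rounding to N decimal places gives at most 0.5 × 10⁻ᴺ degrees of error, i.e. 0.5 × 10⁻ᴺ × 46436.8 m.
Need 0.5 × 46436.8 × 10⁻ᴺ ≤ 133 → 10⁻ᴺ ≤ 5.728e-03, so N ≥ 2.24.
So 3 decimal places suffice (23.2 m); 2 would allow up to 232 m.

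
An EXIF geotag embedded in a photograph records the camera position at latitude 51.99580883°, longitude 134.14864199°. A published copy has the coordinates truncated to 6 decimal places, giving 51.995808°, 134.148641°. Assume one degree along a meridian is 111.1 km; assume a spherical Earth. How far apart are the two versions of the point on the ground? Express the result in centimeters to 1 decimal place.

Δlat = 51.99580883 − 51.995808 = +0.00000083°; Δlon = 134.14864199 − 134.148641 = +0.00000099°.
N–S: 0.00000083° × 111100 m/° = 0.092213 m.
East–west at this latitude: 0.00000099° × 111100 × cos 51.9958° ≈ 0.00000099 × 68406.4 = 0.0677223 m.
Hypotenuse of the two orthogonal shifts: √(0.092213² + 0.0677223²) = 0.11441 m.
That is 0.11441 m = 11.441 cm.

11.4 centimeters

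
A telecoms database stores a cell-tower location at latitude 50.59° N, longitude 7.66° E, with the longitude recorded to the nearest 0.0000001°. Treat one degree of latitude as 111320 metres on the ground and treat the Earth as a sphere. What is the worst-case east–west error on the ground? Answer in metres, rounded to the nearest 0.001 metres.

0.004 metres

Rounding to 7 decimal places leaves the longitude within ±5e-08° of the true value.
Parallels shrink by cos φ, so at 50.59° a degree of longitude is 111320 × 0.6349 ≈ 70673.2 m.
East–west error: 5e-08° × 70673.2 m/° ≈ 0.00353366 m.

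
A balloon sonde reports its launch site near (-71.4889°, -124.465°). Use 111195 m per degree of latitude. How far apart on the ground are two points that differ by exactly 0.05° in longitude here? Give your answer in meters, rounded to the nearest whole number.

1765 meters

At 71.4889° a degree of longitude is 111195 × cos 71.4889° ≈ 35303.1 m, so 0.05° corresponds to 1765.16 m.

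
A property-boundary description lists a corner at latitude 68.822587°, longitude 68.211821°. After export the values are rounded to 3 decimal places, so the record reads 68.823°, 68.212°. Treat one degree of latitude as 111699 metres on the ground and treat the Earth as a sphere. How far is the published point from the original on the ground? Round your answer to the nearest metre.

The latitude changed by -0.000413° and the longitude by -0.000179°.
North–south shift: -0.000413 × 111699 = -46.1317 m.
E–W at 68.823°: -0.000179° × 111699 × cos 68.823° = -0.000179 × 111699 × 0.3613 ≈ -7.22288 m.
Combined displacement = (46.1317² + 7.22288²)^½ ≈ 46.6937 m.

47 metres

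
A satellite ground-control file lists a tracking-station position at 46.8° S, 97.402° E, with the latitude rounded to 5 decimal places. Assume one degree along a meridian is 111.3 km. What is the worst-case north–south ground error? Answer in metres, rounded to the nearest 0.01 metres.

Rounding to 5 decimal places leaves the latitude within ±5e-06° of the true value.
So the N–S error is at most 5e-06 × 111300 = 0.5565 m.

0.56 metres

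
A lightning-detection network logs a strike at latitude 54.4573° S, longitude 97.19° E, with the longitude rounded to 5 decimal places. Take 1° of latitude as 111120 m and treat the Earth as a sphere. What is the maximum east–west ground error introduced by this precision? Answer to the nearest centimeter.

Rounding to 5 decimal places leaves the longitude within ±5e-06° of the true value.
At latitude 54.4573° a degree of longitude spans 111120 m × cos 54.4573° = 111120 × 0.5813 ≈ 64595.1 m.
Maximum E–W displacement: 5e-06 × 64595.1 = 0.322976 m.
That is 0.322976 m = 32.298 cm.

32 centimeters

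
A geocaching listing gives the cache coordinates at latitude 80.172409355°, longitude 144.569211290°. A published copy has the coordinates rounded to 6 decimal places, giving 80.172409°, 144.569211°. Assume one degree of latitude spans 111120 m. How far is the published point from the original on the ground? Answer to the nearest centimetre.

Δlat = 80.172409355 − 80.172409 = +0.000000355°; Δlon = 144.569211290 − 144.569211 = +0.000000290°.
N–S: 0.000000355° × 111120 m/° = 0.0394476 m.
E–W at 80.1724°: 0.000000290° × 111120 × cos 80.1724° = 0.000000290 × 111120 × 0.1707 ≈ 0.00550026 m.
Hypotenuse of the two orthogonal shifts: √(0.0394476² + 0.00550026²) = 0.0398292 m.
That is 0.0398292 m = 3.9829 cm.

4 centimetres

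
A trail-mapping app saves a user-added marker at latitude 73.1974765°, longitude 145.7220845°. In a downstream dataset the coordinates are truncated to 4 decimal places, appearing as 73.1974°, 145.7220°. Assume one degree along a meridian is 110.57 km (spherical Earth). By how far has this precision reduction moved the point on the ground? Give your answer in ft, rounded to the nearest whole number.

29 ft

Δlat = 73.1974765 − 73.1974 = +0.0000765°; Δlon = 145.7220845 − 145.7220 = +0.0000845°.
N–S: 0.0000765° × 110570 m/° = 8.4586 m.
E–W at 73.1974°: 0.0000845° × 110570 × cos 73.1974° = 0.0000845 × 110570 × 0.2891 ≈ 2.70088 m.
Combined displacement = (8.4586² + 2.70088²)^½ ≈ 8.87934 m.
Converting: 8.87934 m × 3.2808 ft/m ≈ 29.132 ft.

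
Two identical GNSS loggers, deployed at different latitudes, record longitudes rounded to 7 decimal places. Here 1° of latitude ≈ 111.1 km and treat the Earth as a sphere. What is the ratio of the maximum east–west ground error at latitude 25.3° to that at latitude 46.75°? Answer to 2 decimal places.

Rounding to 7 decimal places leaves the longitude within ±5e-08° of the true value.
At 25.3°: 5e-08° × 111100 × cos 25.3° = 5e-08 × 111100 × 0.9041 ≈ 0.0050222 m.
At 46.75°: 5e-08° × 111100 × cos 46.75° = 5e-08 × 111100 × 0.6852 ≈ 0.0038062 m.
The ratio reduces to cos 25.3° / cos 46.75° = 0.9041/0.6852 ≈ 1.3195.

1.32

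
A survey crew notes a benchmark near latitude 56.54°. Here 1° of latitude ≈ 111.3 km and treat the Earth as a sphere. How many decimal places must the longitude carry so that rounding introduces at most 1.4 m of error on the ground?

5

At 56.54° one degree of longitude covers 111300 × cos 56.54° ≈ 111300 × 0.5514 ≈ 61365.8 m.
Rounding to N decimal places gives at most 0.5 × 10⁻ᴺ degrees of error, i.e. 0.5 × 10⁻ᴺ × 61365.8 m.
Setting 30682.9 × 10⁻ᴺ ≤ 1.4 gives 10ᴺ ≥ 2.192e+04, i.e. N ≥ 4.34.
N = 4 would give 3.07 m (too coarse); N = 5 gives 0.307 m ≤ 1.4 m.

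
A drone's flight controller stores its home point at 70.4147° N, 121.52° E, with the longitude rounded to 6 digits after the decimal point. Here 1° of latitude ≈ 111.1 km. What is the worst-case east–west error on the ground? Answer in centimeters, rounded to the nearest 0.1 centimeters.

1.9 centimeters

Rounding to 6 decimal places leaves the longitude within ±5e-07° of the true value.
One degree of longitude at 70.4147° is 111100 × cos 70.4147° ≈ 111100 × 0.3352 = 37241.8 m.
East–west error: 5e-07° × 37241.8 m/° ≈ 0.0186209 m.
That is 0.0186209 m = 1.8621 cm.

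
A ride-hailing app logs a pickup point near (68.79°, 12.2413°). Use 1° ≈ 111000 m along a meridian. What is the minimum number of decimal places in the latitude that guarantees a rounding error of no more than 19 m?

One degree of latitude covers 111000 m.
Rounding to N decimal places gives at most 0.5 × 10⁻ᴺ degrees of error, i.e. 0.5 × 10⁻ᴺ × 111000 m.
Setting 55500 × 10⁻ᴺ ≤ 19 gives 10ᴺ ≥ 2921, i.e. N ≥ 3.47.
So 4 decimal places suffice (5.55 m); 3 would allow up to 55.5 m.

4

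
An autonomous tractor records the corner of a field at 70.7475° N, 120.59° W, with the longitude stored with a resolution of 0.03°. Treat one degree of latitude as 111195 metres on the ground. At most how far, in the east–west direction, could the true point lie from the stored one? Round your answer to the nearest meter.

With a 0.03° grid the true value lies within half a step, ±0.03°/2 = ±0.015°, of the stored one.
Parallels shrink by cos φ, so at 70.7475° a degree of longitude is 111195 × 0.3297 ≈ 36664.5 m.
East–west error: 0.015° × 36664.5 m/° ≈ 549.968 m.

550 meters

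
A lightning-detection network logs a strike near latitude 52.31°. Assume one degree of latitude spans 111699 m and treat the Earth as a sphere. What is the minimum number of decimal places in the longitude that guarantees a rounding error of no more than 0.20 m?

6 decimal places

At 52.31° one degree of longitude covers 111699 × cos 52.31° ≈ 111699 × 0.6114 ≈ 68291.5 m.
With N decimal places the half-ulp bound is 0.5·10⁻ᴺ°, or 0.5·10⁻ᴺ × 68291.5 m on the ground.
Setting 34145.8 × 10⁻ᴺ ≤ 0.20 gives 10ᴺ ≥ 1.707e+05, i.e. N ≥ 5.23.
So 6 decimal places suffice (0.0341 m); 5 would allow up to 0.341 m.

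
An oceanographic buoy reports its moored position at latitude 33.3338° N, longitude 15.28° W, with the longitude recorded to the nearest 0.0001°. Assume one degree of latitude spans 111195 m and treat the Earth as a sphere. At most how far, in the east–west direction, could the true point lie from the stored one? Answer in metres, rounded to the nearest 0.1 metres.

4.6 metres

Rounding to 4 decimal places leaves the longitude within ±5e-05° of the true value.
One degree of longitude at 33.3338° is 111195 × cos 33.3338° ≈ 111195 × 0.8355 = 92901.6 m.
Maximum E–W displacement: 5e-05 × 92901.6 = 4.64508 m.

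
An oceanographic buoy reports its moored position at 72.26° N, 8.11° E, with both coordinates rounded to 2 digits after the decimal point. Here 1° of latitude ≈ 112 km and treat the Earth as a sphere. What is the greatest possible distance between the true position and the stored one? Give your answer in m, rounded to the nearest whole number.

585 m

Rounding to 2 decimal places leaves each coordinate within ±0.005° of the true value.
Latitude error → 0.005 × 112000 = 560 m along the meridian.
Longitude error → 0.005 × 112000 × cos 72.26° = 0.005 × 112000 × 0.3047 ≈ 170.631 m.
Worst case both components are at the extreme and orthogonal: √(560² + 170.631²) ≈ 585.419 m.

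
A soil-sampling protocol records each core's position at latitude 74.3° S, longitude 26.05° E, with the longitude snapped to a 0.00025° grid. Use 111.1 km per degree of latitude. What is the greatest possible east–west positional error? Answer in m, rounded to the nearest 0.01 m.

With a 0.00025° grid the true value lies within half a step, ±0.00025°/2 = ±0.000125°, of the stored one.
At latitude 74.3° a degree of longitude spans 111100 m × cos 74.3° = 111100 × 0.2706 ≈ 30063.7 m.
Maximum E–W displacement: 0.000125 × 30063.7 = 3.75796 m.

3.76 m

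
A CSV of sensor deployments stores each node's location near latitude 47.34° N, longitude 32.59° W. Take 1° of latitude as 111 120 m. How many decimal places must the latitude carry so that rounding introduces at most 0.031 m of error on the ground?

One degree of latitude covers 111120 m.
N decimal places → at most half a unit in the last place, 0.5 × 10⁻ᴺ° = 111120/2 × 10⁻ᴺ m.
Need 0.5 × 111120 × 10⁻ᴺ ≤ 0.031 → 10⁻ᴺ ≤ 5.580e-07, so N ≥ 6.25.
At 6 places the error can reach 0.0556 m, but 7 places keeps it to 0.00556 m.

7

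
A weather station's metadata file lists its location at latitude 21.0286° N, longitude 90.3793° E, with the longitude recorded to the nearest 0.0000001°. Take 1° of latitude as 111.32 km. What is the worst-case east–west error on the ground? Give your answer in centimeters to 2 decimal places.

0.52 centimeters

Rounding to 7 decimal places leaves the longitude within ±5e-08° of the true value.
One degree of longitude at 21.0286° is 111320 × cos 21.0286° ≈ 111320 × 0.9334 = 103906 m.
Maximum E–W displacement: 5e-08 × 103906 = 0.00519531 m.
That is 0.00519531 m = 0.51953 cm.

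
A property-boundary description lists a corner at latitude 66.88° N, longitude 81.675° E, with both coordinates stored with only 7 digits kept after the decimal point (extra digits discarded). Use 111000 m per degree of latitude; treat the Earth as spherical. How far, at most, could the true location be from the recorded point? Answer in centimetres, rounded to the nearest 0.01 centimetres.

1.19 centimetres

Truncating at 7 decimal places can drop up to a full unit in the last place, so each coordinate may be off by as much as 1e-07°.
N–S: 1e-07° × 111000 m/° = 0.0111 m.
East–west component at 66.88°: 1e-07° × 111000 × cos 66.88° ≈ 1e-07 × 43585.1 ≈ 0.00435851 m.
The two errors are perpendicular, so the maximum displacement is √(0.0111² + 0.00435851²) ≈ 0.011925 m.
That is 0.011925 m = 1.1925 cm.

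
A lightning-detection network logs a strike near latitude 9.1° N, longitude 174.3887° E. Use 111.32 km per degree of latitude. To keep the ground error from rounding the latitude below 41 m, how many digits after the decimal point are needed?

One degree of latitude covers 111320 m.
Rounding to N decimal places gives at most 0.5 × 10⁻ᴺ degrees of error, i.e. 0.5 × 10⁻ᴺ × 111320 m.
Setting 55660 × 10⁻ᴺ ≤ 41 gives 10ᴺ ≥ 1358, i.e. N ≥ 3.13.
So 4 decimal places suffice (5.57 m); 3 would allow up to 55.7 m.

4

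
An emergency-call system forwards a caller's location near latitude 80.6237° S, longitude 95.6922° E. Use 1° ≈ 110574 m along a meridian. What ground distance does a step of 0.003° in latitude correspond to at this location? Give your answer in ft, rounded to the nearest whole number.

0.003° × 110574 m/° = 331.722 m.
Converting: 331.722 m × 3.2808 ft/m ≈ 1088.3 ft.

1088 ft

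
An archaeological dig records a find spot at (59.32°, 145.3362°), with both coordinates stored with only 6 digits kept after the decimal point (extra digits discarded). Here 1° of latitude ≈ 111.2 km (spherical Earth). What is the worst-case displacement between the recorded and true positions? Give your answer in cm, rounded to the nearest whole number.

Truncating at 6 decimal places can drop up to a full unit in the last place, so each coordinate may be off by as much as 1e-06°.
N–S: 1e-06° × 111200 m/° = 0.1112 m.
East–west component at 59.32°: 1e-06° × 111200 × cos 59.32° ≈ 1e-06 × 56739 ≈ 0.056739 m.
Combining orthogonally: (0.1112² + 0.056739²)^½ ≈ 0.124839 m.
That is 0.124839 m = 12.484 cm.

12 cm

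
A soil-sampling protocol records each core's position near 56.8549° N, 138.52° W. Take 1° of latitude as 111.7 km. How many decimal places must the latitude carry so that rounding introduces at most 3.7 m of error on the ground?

One degree of latitude covers 111700 m.
With N decimal places the half-ulp bound is 0.5·10⁻ᴺ°, or 0.5·10⁻ᴺ × 111700 m on the ground.
Need 0.5 × 111700 × 10⁻ᴺ ≤ 3.7 → 10⁻ᴺ ≤ 6.625e-05, so N ≥ 4.18.
So 5 decimal places suffice (0.558 m); 4 would allow up to 5.58 m.

5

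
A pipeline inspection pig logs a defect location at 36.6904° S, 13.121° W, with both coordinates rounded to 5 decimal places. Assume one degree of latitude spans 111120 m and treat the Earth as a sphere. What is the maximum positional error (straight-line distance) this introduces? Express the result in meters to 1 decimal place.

0.7 meters

Rounding to 5 decimal places leaves each coordinate within ±5e-06° of the true value.
Latitude error → 5e-06 × 111120 = 0.5556 m along the meridian.
Longitude error → 5e-06 × 111120 × cos 36.6904° = 5e-06 × 111120 × 0.8019 ≈ 0.445522 m.
The two errors are perpendicular, so the maximum displacement is √(0.5556² + 0.445522²) ≈ 0.712167 m.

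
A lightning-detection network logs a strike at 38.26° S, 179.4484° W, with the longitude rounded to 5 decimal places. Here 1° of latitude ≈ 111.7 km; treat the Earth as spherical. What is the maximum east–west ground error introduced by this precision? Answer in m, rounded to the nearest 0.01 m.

0.44 m

Rounding to 5 decimal places leaves the longitude within ±5e-06° of the true value.
At latitude 38.26° a degree of longitude spans 111700 m × cos 38.26° = 111700 × 0.7852 ≈ 87707.8 m.
So at most 5e-06° × 87707.8 ≈ 0.438539 m east–west.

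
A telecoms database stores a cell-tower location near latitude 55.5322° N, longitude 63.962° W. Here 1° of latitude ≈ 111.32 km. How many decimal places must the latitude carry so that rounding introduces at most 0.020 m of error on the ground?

One degree of latitude covers 111320 m.
Rounding to N decimal places gives at most 0.5 × 10⁻ᴺ degrees of error, i.e. 0.5 × 10⁻ᴺ × 111320 m.
Setting 55660 × 10⁻ᴺ ≤ 0.020 gives 10ᴺ ≥ 2.783e+06, i.e. N ≥ 6.44.
N = 6 would give 0.0557 m (too coarse); N = 7 gives 0.00557 m ≤ 0.020 m.

7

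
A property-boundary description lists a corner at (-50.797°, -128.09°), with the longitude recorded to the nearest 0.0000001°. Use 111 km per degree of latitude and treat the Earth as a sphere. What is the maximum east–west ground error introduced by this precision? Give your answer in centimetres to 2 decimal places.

Rounding to 7 decimal places leaves the longitude within ±5e-08° of the true value.
One degree of longitude at 50.797° is 111000 × cos 50.797° ≈ 111000 × 0.6321 = 70159.8 m.
So at most 5e-08° × 70159.8 ≈ 0.00350799 m east–west.
That is 0.00350799 m = 0.3508 cm.

0.35 centimetres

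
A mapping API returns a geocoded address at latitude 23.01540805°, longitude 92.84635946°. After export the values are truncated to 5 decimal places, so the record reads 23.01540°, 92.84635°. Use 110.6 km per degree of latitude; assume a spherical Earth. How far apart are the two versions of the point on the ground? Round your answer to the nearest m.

The latitude changed by +0.00000805° and the longitude by +0.00000946°.
North–south shift: 0.00000805 × 110600 = 0.89033 m.
E–W at 23.0154°: 0.00000946° × 110600 × cos 23.0154° = 0.00000946 × 110600 × 0.9204 ≈ 0.962992 m.
Combined displacement = (0.89033² + 0.962992²)^½ ≈ 1.3115 m.

1 m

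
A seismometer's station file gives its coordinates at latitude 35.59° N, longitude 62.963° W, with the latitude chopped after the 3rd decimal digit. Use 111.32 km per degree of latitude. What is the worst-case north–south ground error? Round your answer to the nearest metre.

111 metres

Truncating at 3 decimal places can drop up to a full unit in the last place, so the latitude may be off by as much as 0.001°.
So the N–S error is at most 0.001 × 111320 = 111.32 m.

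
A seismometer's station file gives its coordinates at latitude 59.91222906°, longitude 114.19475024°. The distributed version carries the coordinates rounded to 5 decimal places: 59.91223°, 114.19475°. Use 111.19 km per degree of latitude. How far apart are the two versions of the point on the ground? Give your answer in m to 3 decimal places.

0.105 m

Δlat = 59.91222906 − 59.91223 = -0.00000094°; Δlon = 114.19475024 − 114.19475 = +0.00000024°.
North–south shift: -0.00000094 × 111190 = -0.104519 m.
E–W at 59.9122°: 0.00000024° × 111190 × cos 59.9122° = 0.00000024 × 111190 × 0.5013 ≈ 0.0133782 m.
Combined displacement = (0.104519² + 0.0133782²)^½ ≈ 0.105371 m.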